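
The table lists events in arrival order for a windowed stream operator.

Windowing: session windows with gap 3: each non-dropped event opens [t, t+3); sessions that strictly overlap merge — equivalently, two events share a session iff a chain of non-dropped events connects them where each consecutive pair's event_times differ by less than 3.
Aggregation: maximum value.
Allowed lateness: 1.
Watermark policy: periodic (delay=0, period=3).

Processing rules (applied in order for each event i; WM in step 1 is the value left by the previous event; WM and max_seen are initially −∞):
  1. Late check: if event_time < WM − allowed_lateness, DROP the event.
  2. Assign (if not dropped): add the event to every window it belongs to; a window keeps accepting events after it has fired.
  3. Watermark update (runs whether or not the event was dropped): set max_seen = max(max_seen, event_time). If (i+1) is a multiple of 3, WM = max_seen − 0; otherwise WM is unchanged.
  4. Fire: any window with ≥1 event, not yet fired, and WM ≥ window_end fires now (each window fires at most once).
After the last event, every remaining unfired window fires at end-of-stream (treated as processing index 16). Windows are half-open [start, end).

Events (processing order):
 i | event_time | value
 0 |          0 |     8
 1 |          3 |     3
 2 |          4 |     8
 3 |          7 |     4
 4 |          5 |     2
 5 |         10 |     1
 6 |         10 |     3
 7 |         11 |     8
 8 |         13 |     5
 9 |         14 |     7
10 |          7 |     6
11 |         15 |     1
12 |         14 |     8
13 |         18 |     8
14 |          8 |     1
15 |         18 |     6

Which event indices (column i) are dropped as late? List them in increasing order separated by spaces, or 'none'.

i=0 t=0 v=8: → [0,3); WM=−∞
i=1 t=3 v=3: → [3,6); WM=−∞
i=2 t=4 v=8: → [3,7); WM=4
i=3 t=7 v=4: → [7,10); WM=4
i=4 t=5 v=2: → [3,10); WM=4
i=5 t=10 v=1: → [10,13); WM=10
i=6 t=10 v=3: → [10,13); WM=10
i=7 t=11 v=8: → [10,14); WM=10
i=8 t=13 v=5: → [10,16); WM=13
i=9 t=14 v=7: → [10,17); WM=13
i=10 t=7 v=6: DROP (t<13-1); WM=13
i=11 t=15 v=1: → [10,18); WM=15
i=12 t=14 v=8: → [10,18); WM=15
i=13 t=18 v=8: → [18,21); WM=15
i=14 t=8 v=1: DROP (t<15-1); WM=18
i=15 t=18 v=6: → [18,21); WM=18

10 14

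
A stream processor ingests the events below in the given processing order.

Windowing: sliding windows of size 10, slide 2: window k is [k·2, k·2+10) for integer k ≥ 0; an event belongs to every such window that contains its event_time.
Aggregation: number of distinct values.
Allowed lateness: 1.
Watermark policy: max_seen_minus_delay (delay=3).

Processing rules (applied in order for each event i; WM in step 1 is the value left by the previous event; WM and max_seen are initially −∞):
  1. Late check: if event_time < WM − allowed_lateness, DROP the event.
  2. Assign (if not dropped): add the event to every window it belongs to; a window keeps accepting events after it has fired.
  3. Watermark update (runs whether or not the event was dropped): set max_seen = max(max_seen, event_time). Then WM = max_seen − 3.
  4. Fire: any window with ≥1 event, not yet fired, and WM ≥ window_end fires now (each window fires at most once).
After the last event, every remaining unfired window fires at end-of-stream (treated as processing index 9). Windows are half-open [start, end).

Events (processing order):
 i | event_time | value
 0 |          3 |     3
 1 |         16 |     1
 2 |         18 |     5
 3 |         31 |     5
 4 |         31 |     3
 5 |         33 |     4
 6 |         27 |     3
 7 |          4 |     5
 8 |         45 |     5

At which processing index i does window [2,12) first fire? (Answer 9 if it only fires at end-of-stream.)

1

i=0 t=3 v=3: → [2,12),[0,10); WM=0
i=1 t=16 v=1: → [16,26),[14,24),[12,22),[10,20),[8,18); WM=13; [0,10) fires=1 [2,12) fires=1
i=2 t=18 v=5: → [18,28),[16,26),[14,24),[12,22),[10,20); WM=15
i=3 t=31 v=5: → [30,40),[28,38),[26,36),[24,34),[22,32); WM=28; [8,18) fires=1 [10,20) fires=2 [12,22) fires=2 [14,24) fires=2 [16,26) fires=2 [18,28) fires=1
i=4 t=31 v=3: → [30,40),[28,38),[26,36),[24,34),[22,32); WM=28
i=5 t=33 v=4: → [32,42),[30,40),[28,38),[26,36),[24,34); WM=30
i=6 t=27 v=3: DROP (t<30-1); WM=30
i=7 t=4 v=5: DROP (t<30-1); WM=30
i=8 t=45 v=5: → [44,54),[42,52),[40,50),[38,48),[36,46); WM=42; [22,32) fires=2 [24,34) fires=3 [26,36) fires=3 [28,38) fires=3 [30,40) fires=3 [32,42) fires=1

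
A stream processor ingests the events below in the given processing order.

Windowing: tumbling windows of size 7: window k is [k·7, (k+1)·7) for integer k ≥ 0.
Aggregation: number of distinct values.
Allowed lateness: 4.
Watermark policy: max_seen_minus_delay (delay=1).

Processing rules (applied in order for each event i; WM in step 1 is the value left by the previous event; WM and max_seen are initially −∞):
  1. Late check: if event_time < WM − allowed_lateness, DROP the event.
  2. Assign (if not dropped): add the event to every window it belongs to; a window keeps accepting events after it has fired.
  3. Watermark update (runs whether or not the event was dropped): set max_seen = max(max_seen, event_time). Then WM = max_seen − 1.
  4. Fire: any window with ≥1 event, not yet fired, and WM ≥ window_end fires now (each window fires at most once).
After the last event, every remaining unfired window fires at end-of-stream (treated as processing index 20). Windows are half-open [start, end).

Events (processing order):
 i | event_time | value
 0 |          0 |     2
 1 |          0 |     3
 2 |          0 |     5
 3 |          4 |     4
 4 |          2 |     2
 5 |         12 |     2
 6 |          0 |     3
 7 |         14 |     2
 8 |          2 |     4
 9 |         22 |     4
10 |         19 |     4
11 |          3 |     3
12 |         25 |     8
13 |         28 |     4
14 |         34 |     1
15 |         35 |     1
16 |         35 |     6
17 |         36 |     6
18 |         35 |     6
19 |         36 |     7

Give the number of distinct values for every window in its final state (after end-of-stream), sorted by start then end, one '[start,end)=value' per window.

i=0 t=0 v=2: → [0,7); WM=-1
i=1 t=0 v=3: → [0,7); WM=-1
i=2 t=0 v=5: → [0,7); WM=-1
i=3 t=4 v=4: → [0,7); WM=3
i=4 t=2 v=2: → [0,7); WM=3
i=5 t=12 v=2: → [7,14); WM=11; [0,7) fires=4
i=6 t=0 v=3: DROP (t<11-4); WM=11
i=7 t=14 v=2: → [14,21); WM=13
i=8 t=2 v=4: DROP (t<13-4); WM=13
i=9 t=22 v=4: → [21,28); WM=21; [7,14) fires=1 [14,21) fires=1
i=10 t=19 v=4: → [14,21); WM=21
i=11 t=3 v=3: DROP (t<21-4); WM=21
i=12 t=25 v=8: → [21,28); WM=24
i=13 t=28 v=4: → [28,35); WM=27
i=14 t=34 v=1: → [28,35); WM=33; [21,28) fires=2
i=15 t=35 v=1: → [35,42); WM=34
i=16 t=35 v=6: → [35,42); WM=34
i=17 t=36 v=6: → [35,42); WM=35; [28,35) fires=2
i=18 t=35 v=6: → [35,42); WM=35
i=19 t=36 v=7: → [35,42); WM=35

[0,7)=4 [7,14)=1 [14,21)=2 [21,28)=2 [28,35)=2 [35,42)=3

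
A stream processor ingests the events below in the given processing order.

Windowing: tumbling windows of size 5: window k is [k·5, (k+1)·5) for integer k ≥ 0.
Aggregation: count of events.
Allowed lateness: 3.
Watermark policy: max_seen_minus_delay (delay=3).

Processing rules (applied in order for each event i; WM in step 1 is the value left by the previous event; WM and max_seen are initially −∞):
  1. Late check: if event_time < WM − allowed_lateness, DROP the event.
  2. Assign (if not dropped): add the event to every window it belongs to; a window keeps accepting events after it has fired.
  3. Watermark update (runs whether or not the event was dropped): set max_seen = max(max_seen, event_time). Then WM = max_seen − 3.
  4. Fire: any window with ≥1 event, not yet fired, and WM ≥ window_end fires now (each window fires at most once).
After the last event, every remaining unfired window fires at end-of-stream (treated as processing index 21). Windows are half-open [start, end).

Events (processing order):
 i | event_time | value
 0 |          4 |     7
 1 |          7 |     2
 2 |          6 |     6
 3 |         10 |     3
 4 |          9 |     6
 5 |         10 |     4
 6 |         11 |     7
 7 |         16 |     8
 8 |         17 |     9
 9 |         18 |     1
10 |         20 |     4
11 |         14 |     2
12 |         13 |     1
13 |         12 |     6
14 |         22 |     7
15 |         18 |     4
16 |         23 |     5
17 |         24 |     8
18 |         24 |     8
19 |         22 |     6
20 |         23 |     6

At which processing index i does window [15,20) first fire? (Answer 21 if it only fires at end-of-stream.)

16

i=0 t=4 v=7: → [0,5); WM=1
i=1 t=7 v=2: → [5,10); WM=4
i=2 t=6 v=6: → [5,10); WM=4
i=3 t=10 v=3: → [10,15); WM=7; [0,5) fires=1
i=4 t=9 v=6: → [5,10); WM=7
i=5 t=10 v=4: → [10,15); WM=7
i=6 t=11 v=7: → [10,15); WM=8
i=7 t=16 v=8: → [15,20); WM=13; [5,10) fires=3
i=8 t=17 v=9: → [15,20); WM=14
i=9 t=18 v=1: → [15,20); WM=15; [10,15) fires=3
i=10 t=20 v=4: → [20,25); WM=17
i=11 t=14 v=2: → [10,15); WM=17
i=12 t=13 v=1: DROP (t<17-3); WM=17
i=13 t=12 v=6: DROP (t<17-3); WM=17
i=14 t=22 v=7: → [20,25); WM=19
i=15 t=18 v=4: → [15,20); WM=19
i=16 t=23 v=5: → [20,25); WM=20; [15,20) fires=4
i=17 t=24 v=8: → [20,25); WM=21
i=18 t=24 v=8: → [20,25); WM=21
i=19 t=22 v=6: → [20,25); WM=21
i=20 t=23 v=6: → [20,25); WM=21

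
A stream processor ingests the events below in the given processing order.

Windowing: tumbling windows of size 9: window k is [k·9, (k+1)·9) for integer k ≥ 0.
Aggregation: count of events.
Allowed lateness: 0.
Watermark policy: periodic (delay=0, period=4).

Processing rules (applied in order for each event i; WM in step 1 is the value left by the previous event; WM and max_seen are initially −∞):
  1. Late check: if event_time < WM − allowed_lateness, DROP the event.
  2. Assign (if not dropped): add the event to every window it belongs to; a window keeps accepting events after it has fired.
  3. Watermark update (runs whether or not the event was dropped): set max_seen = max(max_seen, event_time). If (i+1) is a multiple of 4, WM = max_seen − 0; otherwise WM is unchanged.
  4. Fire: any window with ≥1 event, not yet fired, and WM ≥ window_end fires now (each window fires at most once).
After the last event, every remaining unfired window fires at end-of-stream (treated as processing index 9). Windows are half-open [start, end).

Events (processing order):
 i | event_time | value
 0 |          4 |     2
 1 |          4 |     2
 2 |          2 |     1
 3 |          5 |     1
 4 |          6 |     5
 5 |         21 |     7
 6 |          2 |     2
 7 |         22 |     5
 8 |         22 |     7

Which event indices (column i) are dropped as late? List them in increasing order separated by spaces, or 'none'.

6

i=0 t=4 v=2: → [0,9); WM=−∞
i=1 t=4 v=2: → [0,9); WM=−∞
i=2 t=2 v=1: → [0,9); WM=−∞
i=3 t=5 v=1: → [0,9); WM=5
i=4 t=6 v=5: → [0,9); WM=5
i=5 t=21 v=7: → [18,27); WM=5
i=6 t=2 v=2: DROP (t<5-0); WM=5
i=7 t=22 v=5: → [18,27); WM=22; [0,9) fires=5
i=8 t=22 v=7: → [18,27); WM=22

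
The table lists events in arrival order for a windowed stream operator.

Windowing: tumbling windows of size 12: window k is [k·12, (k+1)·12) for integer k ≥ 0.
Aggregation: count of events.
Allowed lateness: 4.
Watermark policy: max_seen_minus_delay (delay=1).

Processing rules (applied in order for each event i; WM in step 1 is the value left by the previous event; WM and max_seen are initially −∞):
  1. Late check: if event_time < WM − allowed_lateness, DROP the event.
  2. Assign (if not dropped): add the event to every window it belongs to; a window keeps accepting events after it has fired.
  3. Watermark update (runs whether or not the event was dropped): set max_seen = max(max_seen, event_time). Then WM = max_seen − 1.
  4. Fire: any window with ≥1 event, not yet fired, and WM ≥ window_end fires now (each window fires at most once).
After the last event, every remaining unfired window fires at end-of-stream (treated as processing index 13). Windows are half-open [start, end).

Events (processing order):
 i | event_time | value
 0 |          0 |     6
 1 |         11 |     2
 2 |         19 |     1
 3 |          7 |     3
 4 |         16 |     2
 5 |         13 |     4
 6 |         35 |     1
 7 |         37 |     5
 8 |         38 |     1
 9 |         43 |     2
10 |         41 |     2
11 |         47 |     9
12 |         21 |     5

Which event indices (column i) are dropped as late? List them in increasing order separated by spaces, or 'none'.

i=0 t=0 v=6: → [0,12); WM=-1
i=1 t=11 v=2: → [0,12); WM=10
i=2 t=19 v=1: → [12,24); WM=18; [0,12) fires=2
i=3 t=7 v=3: DROP (t<18-4); WM=18
i=4 t=16 v=2: → [12,24); WM=18
i=5 t=13 v=4: DROP (t<18-4); WM=18
i=6 t=35 v=1: → [24,36); WM=34; [12,24) fires=2
i=7 t=37 v=5: → [36,48); WM=36; [24,36) fires=1
i=8 t=38 v=1: → [36,48); WM=37
i=9 t=43 v=2: → [36,48); WM=42
i=10 t=41 v=2: → [36,48); WM=42
i=11 t=47 v=9: → [36,48); WM=46
i=12 t=21 v=5: DROP (t<46-4); WM=46

3 5 12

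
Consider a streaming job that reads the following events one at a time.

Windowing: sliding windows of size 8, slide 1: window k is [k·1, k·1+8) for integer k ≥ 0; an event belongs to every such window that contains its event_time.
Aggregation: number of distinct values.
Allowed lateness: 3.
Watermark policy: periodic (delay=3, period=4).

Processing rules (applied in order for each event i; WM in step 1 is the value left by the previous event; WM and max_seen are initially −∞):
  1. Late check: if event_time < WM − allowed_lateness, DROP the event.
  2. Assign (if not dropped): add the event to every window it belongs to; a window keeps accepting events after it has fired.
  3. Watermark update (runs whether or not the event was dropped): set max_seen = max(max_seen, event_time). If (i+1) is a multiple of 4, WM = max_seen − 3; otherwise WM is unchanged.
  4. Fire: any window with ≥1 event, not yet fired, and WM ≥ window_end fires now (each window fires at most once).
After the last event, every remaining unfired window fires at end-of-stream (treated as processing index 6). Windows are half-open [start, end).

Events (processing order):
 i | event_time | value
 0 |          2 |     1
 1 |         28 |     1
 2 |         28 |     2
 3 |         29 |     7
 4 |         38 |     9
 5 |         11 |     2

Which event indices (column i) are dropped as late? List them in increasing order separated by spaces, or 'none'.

5

i=0 t=2 v=1: → [2,10),[1,9),[0,8); WM=−∞
i=1 t=28 v=1: → [28,36),[27,35),[26,34),[25,33),[24,32),[23,31),[22,30),[21,29); WM=−∞
i=2 t=28 v=2: → [28,36),[27,35),[26,34),[25,33),[24,32),[23,31),[22,30),[21,29); WM=−∞
i=3 t=29 v=7: → [29,37),[28,36),[27,35),[26,34),[25,33),[24,32),[23,31),[22,30); WM=26; [0,8) fires=1 [1,9) fires=1 [2,10) fires=1
i=4 t=38 v=9: → [38,46),[37,45),[36,44),[35,43),[34,42),[33,41),[32,40),[31,39); WM=26
i=5 t=11 v=2: DROP (t<26-3); WM=26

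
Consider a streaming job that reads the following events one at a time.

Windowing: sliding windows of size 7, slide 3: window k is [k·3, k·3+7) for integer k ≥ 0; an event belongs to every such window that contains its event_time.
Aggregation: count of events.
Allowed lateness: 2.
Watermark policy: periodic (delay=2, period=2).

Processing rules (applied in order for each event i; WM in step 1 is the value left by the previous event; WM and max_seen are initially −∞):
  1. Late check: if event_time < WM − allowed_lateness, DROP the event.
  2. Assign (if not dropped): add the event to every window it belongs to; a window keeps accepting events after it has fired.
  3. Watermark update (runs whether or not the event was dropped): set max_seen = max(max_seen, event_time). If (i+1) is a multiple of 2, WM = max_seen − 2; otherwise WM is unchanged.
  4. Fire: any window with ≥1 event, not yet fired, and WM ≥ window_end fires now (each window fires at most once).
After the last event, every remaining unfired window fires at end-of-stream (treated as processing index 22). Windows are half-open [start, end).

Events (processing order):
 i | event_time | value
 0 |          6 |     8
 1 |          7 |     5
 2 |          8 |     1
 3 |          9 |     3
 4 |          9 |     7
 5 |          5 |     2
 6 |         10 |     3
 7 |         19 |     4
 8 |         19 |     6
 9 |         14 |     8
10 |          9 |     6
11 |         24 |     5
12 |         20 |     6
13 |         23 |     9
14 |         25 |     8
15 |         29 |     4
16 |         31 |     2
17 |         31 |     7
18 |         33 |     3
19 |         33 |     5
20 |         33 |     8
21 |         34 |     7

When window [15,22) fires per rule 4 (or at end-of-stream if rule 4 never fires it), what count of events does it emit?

2

i=0 t=6 v=8: → [6,13),[3,10),[0,7); WM=−∞
i=1 t=7 v=5: → [6,13),[3,10); WM=5
i=2 t=8 v=1: → [6,13),[3,10); WM=5
i=3 t=9 v=3: → [9,16),[6,13),[3,10); WM=7; [0,7) fires=1
i=4 t=9 v=7: → [9,16),[6,13),[3,10); WM=7
i=5 t=5 v=2: → [3,10),[0,7); WM=7
i=6 t=10 v=3: → [9,16),[6,13); WM=7
i=7 t=19 v=4: → [18,25),[15,22); WM=17; [3,10) fires=6 [6,13) fires=6 [9,16) fires=3
i=8 t=19 v=6: → [18,25),[15,22); WM=17
i=9 t=14 v=8: DROP (t<17-2); WM=17
i=10 t=9 v=6: DROP (t<17-2); WM=17
i=11 t=24 v=5: → [24,31),[21,28),[18,25); WM=22; [15,22) fires=2
i=12 t=20 v=6: → [18,25),[15,22); WM=22
i=13 t=23 v=9: → [21,28),[18,25); WM=22
i=14 t=25 v=8: → [24,31),[21,28); WM=22
i=15 t=29 v=4: → [27,34),[24,31); WM=27; [18,25) fires=5
i=16 t=31 v=2: → [30,37),[27,34); WM=27
i=17 t=31 v=7: → [30,37),[27,34); WM=29; [21,28) fires=3
i=18 t=33 v=3: → [33,40),[30,37),[27,34); WM=29
i=19 t=33 v=5: → [33,40),[30,37),[27,34); WM=31; [24,31) fires=3
i=20 t=33 v=8: → [33,40),[30,37),[27,34); WM=31
i=21 t=34 v=7: → [33,40),[30,37); WM=32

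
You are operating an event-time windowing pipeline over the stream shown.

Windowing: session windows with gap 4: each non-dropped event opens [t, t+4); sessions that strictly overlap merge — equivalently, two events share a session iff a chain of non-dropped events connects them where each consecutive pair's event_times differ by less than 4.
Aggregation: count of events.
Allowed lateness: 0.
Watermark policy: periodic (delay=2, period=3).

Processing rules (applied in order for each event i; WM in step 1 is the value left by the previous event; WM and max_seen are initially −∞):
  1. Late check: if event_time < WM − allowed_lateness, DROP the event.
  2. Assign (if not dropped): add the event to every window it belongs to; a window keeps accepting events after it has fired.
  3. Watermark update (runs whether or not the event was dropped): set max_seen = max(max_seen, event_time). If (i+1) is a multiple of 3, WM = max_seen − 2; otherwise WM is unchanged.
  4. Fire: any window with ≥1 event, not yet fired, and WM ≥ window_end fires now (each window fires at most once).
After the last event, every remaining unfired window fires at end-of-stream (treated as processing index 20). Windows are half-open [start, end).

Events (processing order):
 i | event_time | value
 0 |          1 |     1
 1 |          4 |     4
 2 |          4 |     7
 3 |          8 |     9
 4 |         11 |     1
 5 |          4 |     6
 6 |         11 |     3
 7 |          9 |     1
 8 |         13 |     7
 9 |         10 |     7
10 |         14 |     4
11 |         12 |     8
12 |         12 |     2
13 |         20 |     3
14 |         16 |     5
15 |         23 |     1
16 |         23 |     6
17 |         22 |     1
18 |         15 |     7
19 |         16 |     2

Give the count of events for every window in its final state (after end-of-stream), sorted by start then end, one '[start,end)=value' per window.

i=0 t=1 v=1: → [1,5); WM=−∞
i=1 t=4 v=4: → [1,8); WM=−∞
i=2 t=4 v=7: → [1,8); WM=2
i=3 t=8 v=9: → [8,12); WM=2
i=4 t=11 v=1: → [8,15); WM=2
i=5 t=4 v=6: → [1,8); WM=9
i=6 t=11 v=3: → [8,15); WM=9
i=7 t=9 v=1: → [8,15); WM=9
i=8 t=13 v=7: → [8,17); WM=11
i=9 t=10 v=7: DROP (t<11-0); WM=11
i=10 t=14 v=4: → [8,18); WM=11
i=11 t=12 v=8: → [8,18); WM=12
i=12 t=12 v=2: → [8,18); WM=12
i=13 t=20 v=3: → [20,24); WM=12
i=14 t=16 v=5: → [8,20); WM=18
i=15 t=23 v=1: → [20,27); WM=18
i=16 t=23 v=6: → [20,27); WM=18
i=17 t=22 v=1: → [20,27); WM=21
i=18 t=15 v=7: DROP (t<21-0); WM=21
i=19 t=16 v=2: DROP (t<21-0); WM=21

[1,8)=4 [8,20)=9 [20,27)=4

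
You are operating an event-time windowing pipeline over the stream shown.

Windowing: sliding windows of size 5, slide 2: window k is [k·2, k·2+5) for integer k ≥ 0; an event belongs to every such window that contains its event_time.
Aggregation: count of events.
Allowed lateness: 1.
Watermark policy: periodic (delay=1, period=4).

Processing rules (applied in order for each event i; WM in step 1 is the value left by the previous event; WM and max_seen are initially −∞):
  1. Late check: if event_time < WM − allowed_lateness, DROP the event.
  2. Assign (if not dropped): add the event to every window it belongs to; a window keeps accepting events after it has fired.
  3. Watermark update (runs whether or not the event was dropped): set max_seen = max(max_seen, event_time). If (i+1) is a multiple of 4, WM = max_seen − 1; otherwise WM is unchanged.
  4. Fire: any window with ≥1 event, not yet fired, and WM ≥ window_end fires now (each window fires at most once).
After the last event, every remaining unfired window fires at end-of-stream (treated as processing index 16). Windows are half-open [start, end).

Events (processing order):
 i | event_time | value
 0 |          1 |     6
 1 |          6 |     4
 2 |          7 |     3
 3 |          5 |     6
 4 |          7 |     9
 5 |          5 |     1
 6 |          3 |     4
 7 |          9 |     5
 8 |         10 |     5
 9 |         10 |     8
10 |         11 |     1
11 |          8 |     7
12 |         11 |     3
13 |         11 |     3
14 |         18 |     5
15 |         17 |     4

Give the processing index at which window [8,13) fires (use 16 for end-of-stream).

i=0 t=1 v=6: → [0,5); WM=−∞
i=1 t=6 v=4: → [6,11),[4,9),[2,7); WM=−∞
i=2 t=7 v=3: → [6,11),[4,9); WM=−∞
i=3 t=5 v=6: → [4,9),[2,7); WM=6; [0,5) fires=1
i=4 t=7 v=9: → [6,11),[4,9); WM=6
i=5 t=5 v=1: → [4,9),[2,7); WM=6
i=6 t=3 v=4: DROP (t<6-1); WM=6
i=7 t=9 v=5: → [8,13),[6,11); WM=8; [2,7) fires=3
i=8 t=10 v=5: → [10,15),[8,13),[6,11); WM=8
i=9 t=10 v=8: → [10,15),[8,13),[6,11); WM=8
i=10 t=11 v=1: → [10,15),[8,13); WM=8
i=11 t=8 v=7: → [8,13),[6,11),[4,9); WM=10; [4,9) fires=6
i=12 t=11 v=3: → [10,15),[8,13); WM=10
i=13 t=11 v=3: → [10,15),[8,13); WM=10
i=14 t=18 v=5: → [18,23),[16,21),[14,19); WM=10
i=15 t=17 v=4: → [16,21),[14,19); WM=17; [6,11) fires=7 [8,13) fires=7 [10,15) fires=5

15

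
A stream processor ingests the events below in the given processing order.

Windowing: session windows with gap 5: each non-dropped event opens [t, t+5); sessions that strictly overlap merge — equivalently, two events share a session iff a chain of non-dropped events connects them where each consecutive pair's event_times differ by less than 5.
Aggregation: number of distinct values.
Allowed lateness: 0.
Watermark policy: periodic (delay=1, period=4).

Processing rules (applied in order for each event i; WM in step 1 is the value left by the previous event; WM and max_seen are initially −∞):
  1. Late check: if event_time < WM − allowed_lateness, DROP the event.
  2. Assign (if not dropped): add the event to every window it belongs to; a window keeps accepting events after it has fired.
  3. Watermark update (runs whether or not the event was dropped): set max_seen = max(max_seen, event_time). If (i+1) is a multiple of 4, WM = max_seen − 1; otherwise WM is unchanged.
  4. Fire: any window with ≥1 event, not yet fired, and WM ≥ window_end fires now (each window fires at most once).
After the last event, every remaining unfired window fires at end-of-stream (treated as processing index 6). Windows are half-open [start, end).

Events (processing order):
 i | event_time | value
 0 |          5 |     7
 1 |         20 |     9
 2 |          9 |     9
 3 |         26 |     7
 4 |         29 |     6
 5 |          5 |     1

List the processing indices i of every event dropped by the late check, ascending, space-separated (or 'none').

i=0 t=5 v=7: → [5,10); WM=−∞
i=1 t=20 v=9: → [20,25); WM=−∞
i=2 t=9 v=9: → [5,14); WM=−∞
i=3 t=26 v=7: → [26,31); WM=25
i=4 t=29 v=6: → [26,34); WM=25
i=5 t=5 v=1: DROP (t<25-0); WM=25

5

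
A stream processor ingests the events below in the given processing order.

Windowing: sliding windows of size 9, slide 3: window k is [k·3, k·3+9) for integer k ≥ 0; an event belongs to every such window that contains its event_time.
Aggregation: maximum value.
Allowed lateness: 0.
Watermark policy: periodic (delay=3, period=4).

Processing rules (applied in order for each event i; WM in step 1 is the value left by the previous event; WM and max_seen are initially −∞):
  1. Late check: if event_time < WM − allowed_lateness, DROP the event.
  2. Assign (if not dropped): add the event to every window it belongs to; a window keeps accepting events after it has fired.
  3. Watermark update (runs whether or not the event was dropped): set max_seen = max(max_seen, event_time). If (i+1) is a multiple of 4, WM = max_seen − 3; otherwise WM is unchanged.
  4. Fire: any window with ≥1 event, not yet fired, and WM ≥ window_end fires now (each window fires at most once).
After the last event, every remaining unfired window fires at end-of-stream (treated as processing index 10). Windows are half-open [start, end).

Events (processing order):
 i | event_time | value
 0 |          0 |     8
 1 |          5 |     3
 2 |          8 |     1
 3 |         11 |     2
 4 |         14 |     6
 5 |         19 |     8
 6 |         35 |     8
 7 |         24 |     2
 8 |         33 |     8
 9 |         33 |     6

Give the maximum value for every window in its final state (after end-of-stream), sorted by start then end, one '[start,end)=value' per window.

i=0 t=0 v=8: → [0,9); WM=−∞
i=1 t=5 v=3: → [3,12),[0,9); WM=−∞
i=2 t=8 v=1: → [6,15),[3,12),[0,9); WM=−∞
i=3 t=11 v=2: → [9,18),[6,15),[3,12); WM=8
i=4 t=14 v=6: → [12,21),[9,18),[6,15); WM=8
i=5 t=19 v=8: → [18,27),[15,24),[12,21); WM=8
i=6 t=35 v=8: → [33,42),[30,39),[27,36); WM=8
i=7 t=24 v=2: → [24,33),[21,30),[18,27); WM=32; [0,9) fires=8 [3,12) fires=3 [6,15) fires=6 [9,18) fires=6 [12,21) fires=8 [15,24) fires=8 [18,27) fires=8 [21,30) fires=2
i=8 t=33 v=8: → [33,42),[30,39),[27,36); WM=32
i=9 t=33 v=6: → [33,42),[30,39),[27,36); WM=32

[0,9)=8 [3,12)=3 [6,15)=6 [9,18)=6 [12,21)=8 [15,24)=8 [18,27)=8 [21,30)=2 [24,33)=2 [27,36)=8 [30,39)=8 [33,42)=8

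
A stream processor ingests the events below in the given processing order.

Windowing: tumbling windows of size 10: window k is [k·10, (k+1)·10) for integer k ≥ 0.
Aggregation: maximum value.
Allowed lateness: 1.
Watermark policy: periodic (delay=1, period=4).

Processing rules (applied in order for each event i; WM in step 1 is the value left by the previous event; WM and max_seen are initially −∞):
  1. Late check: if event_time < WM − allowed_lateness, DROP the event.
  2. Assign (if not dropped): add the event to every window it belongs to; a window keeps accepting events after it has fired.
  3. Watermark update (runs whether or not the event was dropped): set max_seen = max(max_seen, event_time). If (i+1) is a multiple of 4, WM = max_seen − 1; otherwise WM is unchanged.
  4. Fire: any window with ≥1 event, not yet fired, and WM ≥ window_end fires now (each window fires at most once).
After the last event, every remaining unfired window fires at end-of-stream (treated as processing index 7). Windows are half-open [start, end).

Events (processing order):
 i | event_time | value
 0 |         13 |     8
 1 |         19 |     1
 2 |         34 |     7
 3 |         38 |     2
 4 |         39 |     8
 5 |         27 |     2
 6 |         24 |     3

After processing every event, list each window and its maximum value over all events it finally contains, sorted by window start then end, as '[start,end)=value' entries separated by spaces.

[10,20)=8 [30,40)=8

i=0 t=13 v=8: → [10,20); WM=−∞
i=1 t=19 v=1: → [10,20); WM=−∞
i=2 t=34 v=7: → [30,40); WM=−∞
i=3 t=38 v=2: → [30,40); WM=37; [10,20) fires=8
i=4 t=39 v=8: → [30,40); WM=37
i=5 t=27 v=2: DROP (t<37-1); WM=37
i=6 t=24 v=3: DROP (t<37-1); WM=37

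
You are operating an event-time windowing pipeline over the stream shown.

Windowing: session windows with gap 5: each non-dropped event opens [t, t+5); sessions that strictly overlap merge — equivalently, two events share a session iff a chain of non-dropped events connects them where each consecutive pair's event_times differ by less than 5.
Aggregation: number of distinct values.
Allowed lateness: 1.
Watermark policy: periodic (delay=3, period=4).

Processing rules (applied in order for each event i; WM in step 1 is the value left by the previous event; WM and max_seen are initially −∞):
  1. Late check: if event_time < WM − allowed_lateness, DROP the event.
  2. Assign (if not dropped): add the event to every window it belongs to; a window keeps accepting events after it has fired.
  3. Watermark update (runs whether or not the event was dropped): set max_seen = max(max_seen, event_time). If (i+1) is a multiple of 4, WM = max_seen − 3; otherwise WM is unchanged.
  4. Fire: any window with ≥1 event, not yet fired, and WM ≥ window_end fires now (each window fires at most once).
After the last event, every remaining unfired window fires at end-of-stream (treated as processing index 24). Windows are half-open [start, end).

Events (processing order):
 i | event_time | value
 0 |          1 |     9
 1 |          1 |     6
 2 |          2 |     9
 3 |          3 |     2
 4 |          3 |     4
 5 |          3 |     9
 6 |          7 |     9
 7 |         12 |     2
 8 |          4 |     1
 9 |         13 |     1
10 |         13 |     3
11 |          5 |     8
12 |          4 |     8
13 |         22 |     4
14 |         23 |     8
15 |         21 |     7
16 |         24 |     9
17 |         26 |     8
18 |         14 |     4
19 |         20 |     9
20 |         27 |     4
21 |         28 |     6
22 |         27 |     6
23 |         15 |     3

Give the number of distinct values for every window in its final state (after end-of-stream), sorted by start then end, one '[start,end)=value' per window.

[1,12)=4 [12,18)=3 [20,33)=5

i=0 t=1 v=9: → [1,6); WM=−∞
i=1 t=1 v=6: → [1,6); WM=−∞
i=2 t=2 v=9: → [1,7); WM=−∞
i=3 t=3 v=2: → [1,8); WM=0
i=4 t=3 v=4: → [1,8); WM=0
i=5 t=3 v=9: → [1,8); WM=0
i=6 t=7 v=9: → [1,12); WM=0
i=7 t=12 v=2: → [12,17); WM=9
i=8 t=4 v=1: DROP (t<9-1); WM=9
i=9 t=13 v=1: → [12,18); WM=9
i=10 t=13 v=3: → [12,18); WM=9
i=11 t=5 v=8: DROP (t<9-1); WM=10
i=12 t=4 v=8: DROP (t<10-1); WM=10
i=13 t=22 v=4: → [22,27); WM=10
i=14 t=23 v=8: → [22,28); WM=10
i=15 t=21 v=7: → [21,28); WM=20
i=16 t=24 v=9: → [21,29); WM=20
i=17 t=26 v=8: → [21,31); WM=20
i=18 t=14 v=4: DROP (t<20-1); WM=20
i=19 t=20 v=9: → [20,31); WM=23
i=20 t=27 v=4: → [20,32); WM=23
i=21 t=28 v=6: → [20,33); WM=23
i=22 t=27 v=6: → [20,33); WM=23
i=23 t=15 v=3: DROP (t<23-1); WM=25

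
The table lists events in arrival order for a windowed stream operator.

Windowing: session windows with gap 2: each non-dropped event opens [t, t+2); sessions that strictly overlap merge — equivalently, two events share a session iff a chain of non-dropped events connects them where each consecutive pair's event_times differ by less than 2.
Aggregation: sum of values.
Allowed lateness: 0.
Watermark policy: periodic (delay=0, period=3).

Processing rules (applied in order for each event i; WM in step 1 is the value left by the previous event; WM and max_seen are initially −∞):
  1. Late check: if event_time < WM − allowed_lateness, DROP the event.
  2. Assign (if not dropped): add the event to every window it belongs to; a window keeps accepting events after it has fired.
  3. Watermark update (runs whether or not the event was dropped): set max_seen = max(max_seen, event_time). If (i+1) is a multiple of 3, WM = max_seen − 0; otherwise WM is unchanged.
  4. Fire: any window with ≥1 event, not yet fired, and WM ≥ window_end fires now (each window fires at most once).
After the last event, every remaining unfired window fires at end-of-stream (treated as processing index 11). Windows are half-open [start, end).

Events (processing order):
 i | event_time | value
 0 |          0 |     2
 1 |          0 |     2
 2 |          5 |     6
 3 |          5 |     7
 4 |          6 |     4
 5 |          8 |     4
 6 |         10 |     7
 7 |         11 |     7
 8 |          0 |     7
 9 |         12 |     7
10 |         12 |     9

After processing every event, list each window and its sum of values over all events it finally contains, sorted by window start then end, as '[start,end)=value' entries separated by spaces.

[0,2)=4 [5,8)=17 [8,10)=4 [10,14)=30

i=0 t=0 v=2: → [0,2); WM=−∞
i=1 t=0 v=2: → [0,2); WM=−∞
i=2 t=5 v=6: → [5,7); WM=5
i=3 t=5 v=7: → [5,7); WM=5
i=4 t=6 v=4: → [5,8); WM=5
i=5 t=8 v=4: → [8,10); WM=8
i=6 t=10 v=7: → [10,12); WM=8
i=7 t=11 v=7: → [10,13); WM=8
i=8 t=0 v=7: DROP (t<8-0); WM=11
i=9 t=12 v=7: → [10,14); WM=11
i=10 t=12 v=9: → [10,14); WM=11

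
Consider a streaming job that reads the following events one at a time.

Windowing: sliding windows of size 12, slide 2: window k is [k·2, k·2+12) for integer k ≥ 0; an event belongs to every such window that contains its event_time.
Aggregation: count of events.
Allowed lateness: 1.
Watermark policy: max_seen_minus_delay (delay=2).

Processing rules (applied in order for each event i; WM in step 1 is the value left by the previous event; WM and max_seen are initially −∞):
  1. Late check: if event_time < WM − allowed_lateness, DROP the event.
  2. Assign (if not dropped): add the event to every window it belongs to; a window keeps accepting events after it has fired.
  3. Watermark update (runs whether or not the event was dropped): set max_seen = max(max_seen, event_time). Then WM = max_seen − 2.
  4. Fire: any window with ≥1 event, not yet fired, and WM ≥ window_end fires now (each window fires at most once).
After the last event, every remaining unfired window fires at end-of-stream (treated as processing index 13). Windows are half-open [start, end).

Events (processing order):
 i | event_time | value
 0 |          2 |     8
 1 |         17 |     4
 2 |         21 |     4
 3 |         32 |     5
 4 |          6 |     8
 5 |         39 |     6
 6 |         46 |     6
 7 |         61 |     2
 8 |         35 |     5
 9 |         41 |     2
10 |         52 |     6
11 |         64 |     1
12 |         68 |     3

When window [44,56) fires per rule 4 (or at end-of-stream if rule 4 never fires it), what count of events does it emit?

1

i=0 t=2 v=8: → [2,14),[0,12); WM=0
i=1 t=17 v=4: → [16,28),[14,26),[12,24),[10,22),[8,20),[6,18); WM=15; [0,12) fires=1 [2,14) fires=1
i=2 t=21 v=4: → [20,32),[18,30),[16,28),[14,26),[12,24),[10,22); WM=19; [6,18) fires=1
i=3 t=32 v=5: → [32,44),[30,42),[28,40),[26,38),[24,36),[22,34); WM=30; [8,20) fires=1 [10,22) fires=2 [12,24) fires=2 [14,26) fires=2 [16,28) fires=2 [18,30) fires=1
i=4 t=6 v=8: DROP (t<30-1); WM=30
i=5 t=39 v=6: → [38,50),[36,48),[34,46),[32,44),[30,42),[28,40); WM=37; [20,32) fires=1 [22,34) fires=1 [24,36) fires=1
i=6 t=46 v=6: → [46,58),[44,56),[42,54),[40,52),[38,50),[36,48); WM=44; [26,38) fires=1 [28,40) fires=2 [30,42) fires=2 [32,44) fires=2
i=7 t=61 v=2: → [60,72),[58,70),[56,68),[54,66),[52,64),[50,62); WM=59; [34,46) fires=1 [36,48) fires=2 [38,50) fires=2 [40,52) fires=1 [42,54) fires=1 [44,56) fires=1 [46,58) fires=1
i=8 t=35 v=5: DROP (t<59-1); WM=59
i=9 t=41 v=2: DROP (t<59-1); WM=59
i=10 t=52 v=6: DROP (t<59-1); WM=59
i=11 t=64 v=1: → [64,76),[62,74),[60,72),[58,70),[56,68),[54,66); WM=62; [50,62) fires=1
i=12 t=68 v=3: → [68,80),[66,78),[64,76),[62,74),[60,72),[58,70); WM=66; [52,64) fires=1 [54,66) fires=2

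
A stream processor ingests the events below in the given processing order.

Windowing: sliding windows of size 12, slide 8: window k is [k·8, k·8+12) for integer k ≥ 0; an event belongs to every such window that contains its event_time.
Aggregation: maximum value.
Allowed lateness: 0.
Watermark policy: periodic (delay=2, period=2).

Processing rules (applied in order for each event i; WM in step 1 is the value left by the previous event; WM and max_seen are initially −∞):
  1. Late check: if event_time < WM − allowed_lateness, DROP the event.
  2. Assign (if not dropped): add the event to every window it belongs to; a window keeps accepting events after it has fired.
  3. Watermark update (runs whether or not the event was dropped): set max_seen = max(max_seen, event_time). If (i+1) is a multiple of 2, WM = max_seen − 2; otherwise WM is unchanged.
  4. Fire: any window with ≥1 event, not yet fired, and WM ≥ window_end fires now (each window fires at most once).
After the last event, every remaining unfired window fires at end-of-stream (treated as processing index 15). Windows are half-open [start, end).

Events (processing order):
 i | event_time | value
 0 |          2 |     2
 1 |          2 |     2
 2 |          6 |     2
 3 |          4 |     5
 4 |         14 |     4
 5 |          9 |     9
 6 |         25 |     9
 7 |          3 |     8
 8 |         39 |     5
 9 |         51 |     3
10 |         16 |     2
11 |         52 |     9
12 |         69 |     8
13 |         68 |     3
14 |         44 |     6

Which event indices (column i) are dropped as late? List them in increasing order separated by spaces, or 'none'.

i=0 t=2 v=2: → [0,12); WM=−∞
i=1 t=2 v=2: → [0,12); WM=0
i=2 t=6 v=2: → [0,12); WM=0
i=3 t=4 v=5: → [0,12); WM=4
i=4 t=14 v=4: → [8,20); WM=4
i=5 t=9 v=9: → [8,20),[0,12); WM=12; [0,12) fires=9
i=6 t=25 v=9: → [24,36),[16,28); WM=12
i=7 t=3 v=8: DROP (t<12-0); WM=23; [8,20) fires=9
i=8 t=39 v=5: → [32,44); WM=23
i=9 t=51 v=3: → [48,60),[40,52); WM=49; [16,28) fires=9 [24,36) fires=9 [32,44) fires=5
i=10 t=16 v=2: DROP (t<49-0); WM=49
i=11 t=52 v=9: → [48,60); WM=50
i=12 t=69 v=8: → [64,76); WM=50
i=13 t=68 v=3: → [64,76); WM=67; [40,52) fires=3 [48,60) fires=9
i=14 t=44 v=6: DROP (t<67-0); WM=67

7 10 14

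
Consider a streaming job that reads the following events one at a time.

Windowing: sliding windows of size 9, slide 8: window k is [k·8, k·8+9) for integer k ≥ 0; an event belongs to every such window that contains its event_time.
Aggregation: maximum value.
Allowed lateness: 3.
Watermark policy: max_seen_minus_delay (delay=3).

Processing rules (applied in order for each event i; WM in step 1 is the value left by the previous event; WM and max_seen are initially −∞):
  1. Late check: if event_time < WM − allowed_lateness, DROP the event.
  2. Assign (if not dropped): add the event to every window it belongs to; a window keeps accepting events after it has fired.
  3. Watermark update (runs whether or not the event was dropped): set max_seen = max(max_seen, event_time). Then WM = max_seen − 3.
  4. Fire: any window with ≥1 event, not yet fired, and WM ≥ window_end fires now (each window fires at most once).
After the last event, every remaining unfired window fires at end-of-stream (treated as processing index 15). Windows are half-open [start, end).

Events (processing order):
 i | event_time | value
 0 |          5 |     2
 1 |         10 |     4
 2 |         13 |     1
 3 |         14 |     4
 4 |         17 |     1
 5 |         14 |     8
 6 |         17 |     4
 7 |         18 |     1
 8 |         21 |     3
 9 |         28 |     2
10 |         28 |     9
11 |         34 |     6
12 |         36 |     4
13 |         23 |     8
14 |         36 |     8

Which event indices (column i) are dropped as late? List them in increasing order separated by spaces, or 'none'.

i=0 t=5 v=2: → [0,9); WM=2
i=1 t=10 v=4: → [8,17); WM=7
i=2 t=13 v=1: → [8,17); WM=10; [0,9) fires=2
i=3 t=14 v=4: → [8,17); WM=11
i=4 t=17 v=1: → [16,25); WM=14
i=5 t=14 v=8: → [8,17); WM=14
i=6 t=17 v=4: → [16,25); WM=14
i=7 t=18 v=1: → [16,25); WM=15
i=8 t=21 v=3: → [16,25); WM=18; [8,17) fires=8
i=9 t=28 v=2: → [24,33); WM=25; [16,25) fires=4
i=10 t=28 v=9: → [24,33); WM=25
i=11 t=34 v=6: → [32,41); WM=31
i=12 t=36 v=4: → [32,41); WM=33; [24,33) fires=9
i=13 t=23 v=8: DROP (t<33-3); WM=33
i=14 t=36 v=8: → [32,41); WM=33

13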